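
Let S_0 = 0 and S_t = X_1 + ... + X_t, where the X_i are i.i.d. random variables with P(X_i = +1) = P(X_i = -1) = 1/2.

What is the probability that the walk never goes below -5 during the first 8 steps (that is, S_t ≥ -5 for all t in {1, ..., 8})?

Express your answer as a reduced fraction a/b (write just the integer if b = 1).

Let f(t,s) = #length-t paths at position s with S_1..S_t all ≥ -5.
f(t,s) = f(t-1,s-1) + f(t-1,s+1) for s ≥ -5; f(t,s) = 0 for s < -5.
t=0: f(0,0)=1
t=1: f(1,-1)=1 f(1,1)=1
t=2: f(2,-2)=1 f(2,0)=2 f(2,2)=1
t=3: f(3,-3)=1 f(3,-1)=3 f(3,1)=3 f(3,3)=1
t=4: f(4,-4)=1 f(4,-2)=4 f(4,0)=6 f(4,2)=4 f(4,4)=1
t=5: f(5,-5)=1 f(5,-3)=5 f(5,-1)=10 f(5,1)=10 f(5,3)=5 f(5,5)=1
t=6: f(6,-4)=6 f(6,-2)=15 f(6,0)=20 f(6,2)=15 f(6,4)=6 f(6,6)=1
t=7: f(7,-5)=6 f(7,-3)=21 f(7,-1)=35 f(7,1)=35 f(7,3)=21 f(7,5)=7 f(7,7)=1
t=8: f(8,-4)=27 f(8,-2)=56 f(8,0)=70 f(8,2)=56 f(8,4)=28 f(8,6)=8 f(8,8)=1
Σ_s f(8,s) = 246
P = 246/256 = 123/128

Answer: 123/128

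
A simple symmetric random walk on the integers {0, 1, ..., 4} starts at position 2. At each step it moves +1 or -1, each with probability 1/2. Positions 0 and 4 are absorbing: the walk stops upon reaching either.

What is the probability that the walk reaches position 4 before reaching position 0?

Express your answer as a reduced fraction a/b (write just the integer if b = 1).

Symmetric walk (p = 1/2): the harmonic-function argument gives P(hit 4 before 0 | start at 2) = a/N.
P = 2/4 = 1/2

Answer: 1/2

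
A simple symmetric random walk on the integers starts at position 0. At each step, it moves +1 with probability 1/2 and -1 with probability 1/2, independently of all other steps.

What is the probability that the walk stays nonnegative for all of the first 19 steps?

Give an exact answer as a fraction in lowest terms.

Let f(t,s) = #length-t paths at position s with S_1..S_t all ≥ 0.
f(t,s) = f(t-1,s-1) + f(t-1,s+1) for s ≥ 0; f(t,s) = 0 for s < 0.
t=0: f(0,0)=1
t=1: f(1,1)=1
t=2: f(2,0)=1 f(2,2)=1
t=3: f(3,1)=2 f(3,3)=1
t=4: f(4,0)=2 f(4,2)=3 f(4,4)=1
t=5: f(5,1)=5 f(5,3)=4 f(5,5)=1
t=6: f(6,0)=5 f(6,2)=9 f(6,4)=5 f(6,6)=1
t=7: f(7,1)=14 f(7,3)=14 f(7,5)=6 f(7,7)=1
t=8: f(8,0)=14 f(8,2)=28 f(8,4)=20 f(8,6)=7 f(8,8)=1
t=9: f(9,1)=42 f(9,3)=48 f(9,5)=27 f(9,7)=8 f(9,9)=1
t=10: f(10,0)=42 f(10,2)=90 f(10,4)=75 f(10,6)=35 f(10,8)=9 f(10,10)=1
t=11: f(11,1)=132 f(11,3)=165 f(11,5)=110 f(11,7)=44 f(11,9)=10 f(11,11)=1
t=12: f(12,0)=132 f(12,2)=297 f(12,4)=275 f(12,6)=154 f(12,8)=54 f(12,10)=11 f(12,12)=1
t=13: f(13,1)=429 f(13,3)=572 f(13,5)=429 f(13,7)=208 f(13,9)=65 f(13,11)=12 f(13,13)=1
t=14: f(14,0)=429 f(14,2)=1001 f(14,4)=1001 f(14,6)=637 f(14,8)=273 f(14,10)=77 f(14,12)=13 f(14,14)=1
t=15: f(15,1)=1430 f(15,3)=2002 f(15,5)=1638 f(15,7)=910 f(15,9)=350 f(15,11)=90 f(15,13)=14 f(15,15)=1
t=16: f(16,0)=1430 f(16,2)=3432 f(16,4)=3640 f(16,6)=2548 f(16,8)=1260 f(16,10)=440 f(16,12)=104 f(16,14)=15 f(16,16)=1
t=17: f(17,1)=4862 f(17,3)=7072 f(17,5)=6188 f(17,7)=3808 f(17,9)=1700 f(17,11)=544 f(17,13)=119 f(17,15)=16 f(17,17)=1
t=18: f(18,0)=4862 f(18,2)=11934 f(18,4)=13260 f(18,6)=9996 f(18,8)=5508 f(18,10)=2244 f(18,12)=663 f(18,14)=135 f(18,16)=17 f(18,18)=1
t=19: f(19,1)=16796 f(19,3)=25194 f(19,5)=23256 f(19,7)=15504 f(19,9)=7752 f(19,11)=2907 f(19,13)=798 f(19,15)=152 f(19,17)=18 f(19,19)=1
Σ_s f(19,s) = 92378
P = 92378/524288 = 46189/262144

Answer: 46189/262144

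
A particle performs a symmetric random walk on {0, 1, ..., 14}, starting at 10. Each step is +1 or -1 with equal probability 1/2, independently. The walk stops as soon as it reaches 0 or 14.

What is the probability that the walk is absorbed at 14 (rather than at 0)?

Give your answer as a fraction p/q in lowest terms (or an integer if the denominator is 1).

Symmetric walk (p = 1/2): the harmonic-function argument gives P(hit 14 before 0 | start at 10) = a/N.
P = 10/14 = 5/7

Answer: 5/7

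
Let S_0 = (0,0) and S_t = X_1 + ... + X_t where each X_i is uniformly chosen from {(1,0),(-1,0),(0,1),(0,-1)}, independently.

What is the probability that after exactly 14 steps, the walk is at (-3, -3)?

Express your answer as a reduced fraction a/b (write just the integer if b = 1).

Let h be the number of horizontal steps (so 14-h are vertical). To end at (-3,-3) need (h-3)/2 right-steps and ((14-h)-3)/2 up-steps.
Sum over h with 3 ≤ h ≤ 11, h ≡ 1 (mod 2), 14-h ≡ 1 (mod 2):
h=3: C(14,3)·C(3,0)·C(11,4) = 364·1·330 = 120120
h=5: C(14,5)·C(5,1)·C(9,3) = 2002·5·84 = 840840
h=7: C(14,7)·C(7,2)·C(7,2) = 3432·21·21 = 1513512
h=9: C(14,9)·C(9,3)·C(5,1) = 2002·84·5 = 840840
h=11: C(14,11)·C(11,4)·C(3,0) = 364·330·1 = 120120
Total favorable: 3435432
Total paths: 4^14 = 268435456
P = 3435432/268435456 = 429429/33554432

Answer: 429429/33554432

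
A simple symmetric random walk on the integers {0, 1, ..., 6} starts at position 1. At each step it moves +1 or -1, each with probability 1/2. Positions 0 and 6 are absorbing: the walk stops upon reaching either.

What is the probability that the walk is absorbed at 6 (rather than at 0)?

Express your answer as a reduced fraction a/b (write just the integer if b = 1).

Answer: 1/6

Derivation:
Symmetric walk (p = 1/2): the harmonic-function argument gives P(hit 6 before 0 | start at 1) = a/N.
P = 1/6 = 1/6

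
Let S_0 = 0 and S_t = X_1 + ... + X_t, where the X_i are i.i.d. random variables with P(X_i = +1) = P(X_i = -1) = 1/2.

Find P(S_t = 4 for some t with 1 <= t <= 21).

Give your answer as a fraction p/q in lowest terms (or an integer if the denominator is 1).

Count via complement. Let g(t,s) = #length-t paths at position s with S_1..S_t all ≠ 4.
g(t,s) = g(t-1,s-1) + g(t-1,s+1) for s ≠ 4; g(t,4) = 0.
t=0: g(0,0)=1
t=1: g(1,-1)=1 g(1,1)=1
t=2: g(2,-2)=1 g(2,0)=2 g(2,2)=1
t=3: g(3,-3)=1 g(3,-1)=3 g(3,1)=3 g(3,3)=1
t=4: g(4,-4)=1 g(4,-2)=4 g(4,0)=6 g(4,2)=4
t=5: g(5,-5)=1 g(5,-3)=5 g(5,-1)=10 g(5,1)=10 g(5,3)=4
t=6: g(6,-6)=1 g(6,-4)=6 g(6,-2)=15 g(6,0)=20 g(6,2)=14
t=7: g(7,-7)=1 g(7,-5)=7 g(7,-3)=21 g(7,-1)=35 g(7,1)=34 g(7,3)=14
t=8: g(8,-8)=1 g(8,-6)=8 g(8,-4)=28 g(8,-2)=56 g(8,0)=69 g(8,2)=48
t=9: g(9,-9)=1 g(9,-7)=9 g(9,-5)=36 g(9,-3)=84 g(9,-1)=125 g(9,1)=117 g(9,3)=48
t=10: g(10,-10)=1 g(10,-8)=10 g(10,-6)=45 g(10,-4)=120 g(10,-2)=209 g(10,0)=242 g(10,2)=165
t=11: g(11,-11)=1 g(11,-9)=11 g(11,-7)=55 g(11,-5)=165 g(11,-3)=329 g(11,-1)=451 g(11,1)=407 g(11,3)=165
t=12: g(12,-12)=1 g(12,-10)=12 g(12,-8)=66 g(12,-6)=220 g(12,-4)=494 g(12,-2)=780 g(12,0)=858 g(12,2)=572
t=13: g(13,-13)=1 g(13,-11)=13 g(13,-9)=78 g(13,-7)=286 g(13,-5)=714 g(13,-3)=1274 g(13,-1)=1638 g(13,1)=1430 g(13,3)=572
t=14: g(14,-14)=1 g(14,-12)=14 g(14,-10)=91 g(14,-8)=364 g(14,-6)=1000 g(14,-4)=1988 g(14,-2)=2912 g(14,0)=3068 g(14,2)=2002
t=15: g(15,-15)=1 g(15,-13)=15 g(15,-11)=105 g(15,-9)=455 g(15,-7)=1364 g(15,-5)=2988 g(15,-3)=4900 g(15,-1)=5980 g(15,1)=5070 g(15,3)=2002
t=16: g(16,-16)=1 g(16,-14)=16 g(16,-12)=120 g(16,-10)=560 g(16,-8)=1819 g(16,-6)=4352 g(16,-4)=7888 g(16,-2)=10880 g(16,0)=11050 g(16,2)=7072
t=17: g(17,-17)=1 g(17,-15)=17 g(17,-13)=136 g(17,-11)=680 g(17,-9)=2379 g(17,-7)=6171 g(17,-5)=12240 g(17,-3)=18768 g(17,-1)=21930 g(17,1)=18122 g(17,3)=7072
t=18: g(18,-18)=1 g(18,-16)=18 g(18,-14)=153 g(18,-12)=816 g(18,-10)=3059 g(18,-8)=8550 g(18,-6)=18411 g(18,-4)=31008 g(18,-2)=40698 g(18,0)=40052 g(18,2)=25194
t=19: g(19,-19)=1 g(19,-17)=19 g(19,-15)=171 g(19,-13)=969 g(19,-11)=3875 g(19,-9)=11609 g(19,-7)=26961 g(19,-5)=49419 g(19,-3)=71706 g(19,-1)=80750 g(19,1)=65246 g(19,3)=25194
t=20: g(20,-20)=1 g(20,-18)=20 g(20,-16)=190 g(20,-14)=1140 g(20,-12)=4844 g(20,-10)=15484 g(20,-8)=38570 g(20,-6)=76380 g(20,-4)=121125 g(20,-2)=152456 g(20,0)=145996 g(20,2)=90440
t=21: g(21,-21)=1 g(21,-19)=21 g(21,-17)=210 g(21,-15)=1330 g(21,-13)=5984 g(21,-11)=20328 g(21,-9)=54054 g(21,-7)=114950 g(21,-5)=197505 g(21,-3)=273581 g(21,-1)=298452 g(21,1)=236436 g(21,3)=90440
Paths never hitting 4: Σ_s g(21,s) = 1293292
Paths hitting 4: 2^21 - 1293292 = 803860
P = 803860/2097152 = 200965/524288

Answer: 200965/524288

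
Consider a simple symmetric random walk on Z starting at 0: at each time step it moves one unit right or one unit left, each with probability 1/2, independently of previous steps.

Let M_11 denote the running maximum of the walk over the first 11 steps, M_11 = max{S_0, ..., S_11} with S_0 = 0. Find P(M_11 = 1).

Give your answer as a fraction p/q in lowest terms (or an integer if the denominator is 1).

Answer: 231/1024

Derivation:
Let M_11 = max(S_0,...,S_11). Use the reflection principle: for j ≥ 1, #{paths with M_11 ≥ j} = #{S_11 ≥ j} + #{S_11 ≥ j+1}.
By reflection, #{M_11 ≥ 1} = #{S_11 ≥ 1} + #{S_11 ≥ 2} = 1024 + 562 = 1586.
#{M_11 ≥ 2} = #{S_11 ≥ 2} + #{S_11 ≥ 3} = 562 + 562 = 1124.
#{M_11 = 1} = 1586 - 1124 = 462.
P(M_11 = 1) = 462/2048 = 231/1024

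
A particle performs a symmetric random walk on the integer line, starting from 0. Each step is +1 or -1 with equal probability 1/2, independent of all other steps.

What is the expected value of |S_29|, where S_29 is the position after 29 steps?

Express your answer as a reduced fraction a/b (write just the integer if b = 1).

Answer: 145422675/33554432

Derivation:
S_29 takes values m ≡ 1 (mod 2) with |m| ≤ 29; P(S_29=m) = C(29,(29+m)/2)/2^29.
Total paths: 2^29 = 536870912
Distribution: P(S=-29)=1/536870912, P(S=-27)=29/536870912, P(S=-25)=406/536870912, P(S=-23)=3654/536870912, P(S=-21)=23751/536870912, P(S=-19)=118755/536870912, P(S=-17)=475020/536870912, P(S=-15)=1560780/536870912, P(S=-13)=4292145/536870912, P(S=-11)=10015005/536870912, P(S=-9)=20030010/536870912, P(S=-7)=34597290/536870912, P(S=-5)=51895935/536870912, P(S=-3)=67863915/536870912, P(S=-1)=77558760/536870912, P(S=1)=77558760/536870912, P(S=3)=67863915/536870912, P(S=5)=51895935/536870912, P(S=7)=34597290/536870912, P(S=9)=20030010/536870912, P(S=11)=10015005/536870912, P(S=13)=4292145/536870912, P(S=15)=1560780/536870912, P(S=17)=475020/536870912, P(S=19)=118755/536870912, P(S=21)=23751/536870912, P(S=23)=3654/536870912, P(S=25)=406/536870912, P(S=27)=29/536870912, P(S=29)=1/536870912
E[|S_29|] = Σ_m |m|·P(S_29=m) = 2326762800/536870912 = 145422675/33554432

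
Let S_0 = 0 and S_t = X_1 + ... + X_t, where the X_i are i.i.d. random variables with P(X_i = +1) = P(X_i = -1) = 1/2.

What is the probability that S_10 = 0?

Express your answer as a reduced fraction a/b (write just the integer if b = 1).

Answer: 63/256

Derivation:
To return to 0 after 10 steps: need exactly 5 steps of +1 and 5 of -1.
Favorable paths: C(10,5) = 252
Total paths: 2^10 = 1024
P = 252/1024 = 63/256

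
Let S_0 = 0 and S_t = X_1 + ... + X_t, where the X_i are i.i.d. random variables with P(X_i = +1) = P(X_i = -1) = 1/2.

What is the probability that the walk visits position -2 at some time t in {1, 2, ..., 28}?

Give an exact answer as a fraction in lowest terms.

Count via complement. Let g(t,s) = #length-t paths at position s with S_1..S_t all ≠ -2.
g(t,s) = g(t-1,s-1) + g(t-1,s+1) for s ≠ -2; g(t,-2) = 0.
t=0: g(0,0)=1
t=1: g(1,-1)=1 g(1,1)=1
t=2: g(2,0)=2 g(2,2)=1
t=3: g(3,-1)=2 g(3,1)=3 g(3,3)=1
t=4: g(4,0)=5 g(4,2)=4 g(4,4)=1
t=5: g(5,-1)=5 g(5,1)=9 g(5,3)=5 g(5,5)=1
t=6: g(6,0)=14 g(6,2)=14 g(6,4)=6 g(6,6)=1
t=7: g(7,-1)=14 g(7,1)=28 g(7,3)=20 g(7,5)=7 g(7,7)=1
t=8: g(8,0)=42 g(8,2)=48 g(8,4)=27 g(8,6)=8 g(8,8)=1
t=9: g(9,-1)=42 g(9,1)=90 g(9,3)=75 g(9,5)=35 g(9,7)=9 g(9,9)=1
t=10: g(10,0)=132 g(10,2)=165 g(10,4)=110 g(10,6)=44 g(10,8)=10 g(10,10)=1
t=11: g(11,-1)=132 g(11,1)=297 g(11,3)=275 g(11,5)=154 g(11,7)=54 g(11,9)=11 g(11,11)=1
t=12: g(12,0)=429 g(12,2)=572 g(12,4)=429 g(12,6)=208 g(12,8)=65 g(12,10)=12 g(12,12)=1
t=13: g(13,-1)=429 g(13,1)=1001 g(13,3)=1001 g(13,5)=637 g(13,7)=273 g(13,9)=77 g(13,11)=13 g(13,13)=1
t=14: g(14,0)=1430 g(14,2)=2002 g(14,4)=1638 g(14,6)=910 g(14,8)=350 g(14,10)=90 g(14,12)=14 g(14,14)=1
t=15: g(15,-1)=1430 g(15,1)=3432 g(15,3)=3640 g(15,5)=2548 g(15,7)=1260 g(15,9)=440 g(15,11)=104 g(15,13)=15 g(15,15)=1
t=16: g(16,0)=4862 g(16,2)=7072 g(16,4)=6188 g(16,6)=3808 g(16,8)=1700 g(16,10)=544 g(16,12)=119 g(16,14)=16 g(16,16)=1
t=17: g(17,-1)=4862 g(17,1)=11934 g(17,3)=13260 g(17,5)=9996 g(17,7)=5508 g(17,9)=2244 g(17,11)=663 g(17,13)=135 g(17,15)=17 g(17,17)=1
t=18: g(18,0)=16796 g(18,2)=25194 g(18,4)=23256 g(18,6)=15504 g(18,8)=7752 g(18,10)=2907 g(18,12)=798 g(18,14)=152 g(18,16)=18 g(18,18)=1
t=19: g(19,-1)=16796 g(19,1)=41990 g(19,3)=48450 g(19,5)=38760 g(19,7)=23256 g(19,9)=10659 g(19,11)=3705 g(19,13)=950 g(19,15)=170 g(19,17)=19 g(19,19)=1
t=20: g(20,0)=58786 g(20,2)=90440 g(20,4)=87210 g(20,6)=62016 g(20,8)=33915 g(20,10)=14364 g(20,12)=4655 g(20,14)=1120 g(20,16)=189 g(20,18)=20 g(20,20)=1
t=21: g(21,-1)=58786 g(21,1)=149226 g(21,3)=177650 g(21,5)=149226 g(21,7)=95931 g(21,9)=48279 g(21,11)=19019 g(21,13)=5775 g(21,15)=1309 g(21,17)=209 g(21,19)=21 g(21,21)=1
t=22: g(22,0)=208012 g(22,2)=326876 g(22,4)=326876 g(22,6)=245157 g(22,8)=144210 g(22,10)=67298 g(22,12)=24794 g(22,14)=7084 g(22,16)=1518 g(22,18)=230 g(22,20)=22 g(22,22)=1
t=23: g(23,-1)=208012 g(23,1)=534888 g(23,3)=653752 g(23,5)=572033 g(23,7)=389367 g(23,9)=211508 g(23,11)=92092 g(23,13)=31878 g(23,15)=8602 g(23,17)=1748 g(23,19)=252 g(23,21)=23 g(23,23)=1
t=24: g(24,0)=742900 g(24,2)=1188640 g(24,4)=1225785 g(24,6)=961400 g(24,8)=600875 g(24,10)=303600 g(24,12)=123970 g(24,14)=40480 g(24,16)=10350 g(24,18)=2000 g(24,20)=275 g(24,22)=24 g(24,24)=1
t=25: g(25,-1)=742900 g(25,1)=1931540 g(25,3)=2414425 g(25,5)=2187185 g(25,7)=1562275 g(25,9)=904475 g(25,11)=427570 g(25,13)=164450 g(25,15)=50830 g(25,17)=12350 g(25,19)=2275 g(25,21)=299 g(25,23)=25 g(25,25)=1
t=26: g(26,0)=2674440 g(26,2)=4345965 g(26,4)=4601610 g(26,6)=3749460 g(26,8)=2466750 g(26,10)=1332045 g(26,12)=592020 g(26,14)=215280 g(26,16)=63180 g(26,18)=14625 g(26,20)=2574 g(26,22)=324 g(26,24)=26 g(26,26)=1
t=27: g(27,-1)=2674440 g(27,1)=7020405 g(27,3)=8947575 g(27,5)=8351070 g(27,7)=6216210 g(27,9)=3798795 g(27,11)=1924065 g(27,13)=807300 g(27,15)=278460 g(27,17)=77805 g(27,19)=17199 g(27,21)=2898 g(27,23)=350 g(27,25)=27 g(27,27)=1
t=28: g(28,0)=9694845 g(28,2)=15967980 g(28,4)=17298645 g(28,6)=14567280 g(28,8)=10015005 g(28,10)=5722860 g(28,12)=2731365 g(28,14)=1085760 g(28,16)=356265 g(28,18)=95004 g(28,20)=20097 g(28,22)=3248 g(28,24)=377 g(28,26)=28 g(28,28)=1
Paths never hitting -2: Σ_s g(28,s) = 77558760
Paths hitting -2: 2^28 - 77558760 = 190876696
P = 190876696/268435456 = 23859587/33554432

Answer: 23859587/33554432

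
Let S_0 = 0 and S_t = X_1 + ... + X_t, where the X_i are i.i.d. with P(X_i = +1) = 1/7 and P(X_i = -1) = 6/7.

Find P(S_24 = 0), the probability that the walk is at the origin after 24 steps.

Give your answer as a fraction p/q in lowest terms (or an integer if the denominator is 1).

Answer: 840908430655488/27368747340080916343

Derivation:
To be at 0 after 24 steps: need exactly 12 steps of +1 and 12 of -1.
Number of such sequences: C(24,12) = 2704156
Each has probability (1/7)^12 · (6/7)^12 = 2176782336/191581231380566414401
P = 2704156 · 2176782336/191581231380566414401 = 840908430655488/27368747340080916343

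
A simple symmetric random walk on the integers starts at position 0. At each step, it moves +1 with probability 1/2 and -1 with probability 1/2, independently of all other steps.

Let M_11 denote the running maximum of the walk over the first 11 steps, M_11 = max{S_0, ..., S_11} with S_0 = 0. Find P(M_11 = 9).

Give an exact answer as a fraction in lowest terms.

Answer: 11/2048

Derivation:
Let M_11 = max(S_0,...,S_11). Use the reflection principle: for j ≥ 1, #{paths with M_11 ≥ j} = #{S_11 ≥ j} + #{S_11 ≥ j+1}.
By reflection, #{M_11 ≥ 9} = #{S_11 ≥ 9} + #{S_11 ≥ 10} = 12 + 1 = 13.
#{M_11 ≥ 10} = #{S_11 ≥ 10} + #{S_11 ≥ 11} = 1 + 1 = 2.
#{M_11 = 9} = 13 - 2 = 11.
P(M_11 = 9) = 11/2048 = 11/2048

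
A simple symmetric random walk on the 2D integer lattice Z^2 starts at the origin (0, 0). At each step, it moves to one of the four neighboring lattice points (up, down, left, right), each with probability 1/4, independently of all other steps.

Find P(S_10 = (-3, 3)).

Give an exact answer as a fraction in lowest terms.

Answer: 2835/262144

Derivation:
Let h be the number of horizontal steps (so 10-h are vertical). To end at (-3,3) need (h-3)/2 right-steps and ((10-h)+3)/2 up-steps.
Sum over h with 3 ≤ h ≤ 7, h ≡ 1 (mod 2), 10-h ≡ 1 (mod 2):
h=3: C(10,3)·C(3,0)·C(7,5) = 120·1·21 = 2520
h=5: C(10,5)·C(5,1)·C(5,4) = 252·5·5 = 6300
h=7: C(10,7)·C(7,2)·C(3,3) = 120·21·1 = 2520
Total favorable: 11340
Total paths: 4^10 = 1048576
P = 11340/1048576 = 2835/262144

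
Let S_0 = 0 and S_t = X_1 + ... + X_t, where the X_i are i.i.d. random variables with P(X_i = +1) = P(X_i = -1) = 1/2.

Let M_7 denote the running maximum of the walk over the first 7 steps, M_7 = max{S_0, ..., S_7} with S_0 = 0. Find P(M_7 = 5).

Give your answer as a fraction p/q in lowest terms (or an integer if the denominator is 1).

Let M_7 = max(S_0,...,S_7). Use the reflection principle: for j ≥ 1, #{paths with M_7 ≥ j} = #{S_7 ≥ j} + #{S_7 ≥ j+1}.
By reflection, #{M_7 ≥ 5} = #{S_7 ≥ 5} + #{S_7 ≥ 6} = 8 + 1 = 9.
#{M_7 ≥ 6} = #{S_7 ≥ 6} + #{S_7 ≥ 7} = 1 + 1 = 2.
#{M_7 = 5} = 9 - 2 = 7.
P(M_7 = 5) = 7/128 = 7/128

Answer: 7/128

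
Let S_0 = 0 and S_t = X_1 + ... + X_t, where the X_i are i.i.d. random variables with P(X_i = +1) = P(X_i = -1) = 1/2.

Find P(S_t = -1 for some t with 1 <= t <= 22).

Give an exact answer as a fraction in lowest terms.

Count via complement. Let g(t,s) = #length-t paths at position s with S_1..S_t all ≠ -1.
g(t,s) = g(t-1,s-1) + g(t-1,s+1) for s ≠ -1; g(t,-1) = 0.
t=0: g(0,0)=1
t=1: g(1,1)=1
t=2: g(2,0)=1 g(2,2)=1
t=3: g(3,1)=2 g(3,3)=1
t=4: g(4,0)=2 g(4,2)=3 g(4,4)=1
t=5: g(5,1)=5 g(5,3)=4 g(5,5)=1
t=6: g(6,0)=5 g(6,2)=9 g(6,4)=5 g(6,6)=1
t=7: g(7,1)=14 g(7,3)=14 g(7,5)=6 g(7,7)=1
t=8: g(8,0)=14 g(8,2)=28 g(8,4)=20 g(8,6)=7 g(8,8)=1
t=9: g(9,1)=42 g(9,3)=48 g(9,5)=27 g(9,7)=8 g(9,9)=1
t=10: g(10,0)=42 g(10,2)=90 g(10,4)=75 g(10,6)=35 g(10,8)=9 g(10,10)=1
t=11: g(11,1)=132 g(11,3)=165 g(11,5)=110 g(11,7)=44 g(11,9)=10 g(11,11)=1
t=12: g(12,0)=132 g(12,2)=297 g(12,4)=275 g(12,6)=154 g(12,8)=54 g(12,10)=11 g(12,12)=1
t=13: g(13,1)=429 g(13,3)=572 g(13,5)=429 g(13,7)=208 g(13,9)=65 g(13,11)=12 g(13,13)=1
t=14: g(14,0)=429 g(14,2)=1001 g(14,4)=1001 g(14,6)=637 g(14,8)=273 g(14,10)=77 g(14,12)=13 g(14,14)=1
t=15: g(15,1)=1430 g(15,3)=2002 g(15,5)=1638 g(15,7)=910 g(15,9)=350 g(15,11)=90 g(15,13)=14 g(15,15)=1
t=16: g(16,0)=1430 g(16,2)=3432 g(16,4)=3640 g(16,6)=2548 g(16,8)=1260 g(16,10)=440 g(16,12)=104 g(16,14)=15 g(16,16)=1
t=17: g(17,1)=4862 g(17,3)=7072 g(17,5)=6188 g(17,7)=3808 g(17,9)=1700 g(17,11)=544 g(17,13)=119 g(17,15)=16 g(17,17)=1
t=18: g(18,0)=4862 g(18,2)=11934 g(18,4)=13260 g(18,6)=9996 g(18,8)=5508 g(18,10)=2244 g(18,12)=663 g(18,14)=135 g(18,16)=17 g(18,18)=1
t=19: g(19,1)=16796 g(19,3)=25194 g(19,5)=23256 g(19,7)=15504 g(19,9)=7752 g(19,11)=2907 g(19,13)=798 g(19,15)=152 g(19,17)=18 g(19,19)=1
t=20: g(20,0)=16796 g(20,2)=41990 g(20,4)=48450 g(20,6)=38760 g(20,8)=23256 g(20,10)=10659 g(20,12)=3705 g(20,14)=950 g(20,16)=170 g(20,18)=19 g(20,20)=1
t=21: g(21,1)=58786 g(21,3)=90440 g(21,5)=87210 g(21,7)=62016 g(21,9)=33915 g(21,11)=14364 g(21,13)=4655 g(21,15)=1120 g(21,17)=189 g(21,19)=20 g(21,21)=1
t=22: g(22,0)=58786 g(22,2)=149226 g(22,4)=177650 g(22,6)=149226 g(22,8)=95931 g(22,10)=48279 g(22,12)=19019 g(22,14)=5775 g(22,16)=1309 g(22,18)=209 g(22,20)=21 g(22,22)=1
Paths never hitting -1: Σ_s g(22,s) = 705432
Paths hitting -1: 2^22 - 705432 = 3488872
P = 3488872/4194304 = 436109/524288

Answer: 436109/524288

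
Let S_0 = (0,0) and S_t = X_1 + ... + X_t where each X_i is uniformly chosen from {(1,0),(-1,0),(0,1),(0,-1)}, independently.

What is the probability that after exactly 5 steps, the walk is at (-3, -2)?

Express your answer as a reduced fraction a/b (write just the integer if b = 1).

Answer: 5/512

Derivation:
Let h be the number of horizontal steps (so 5-h are vertical). To end at (-3,-2) need (h-3)/2 right-steps and ((5-h)-2)/2 up-steps.
Sum over h with 3 ≤ h ≤ 3, h ≡ 1 (mod 2), 5-h ≡ 0 (mod 2):
h=3: C(5,3)·C(3,0)·C(2,0) = 10·1·1 = 10
Total favorable: 10
Total paths: 4^5 = 1024
P = 10/1024 = 5/512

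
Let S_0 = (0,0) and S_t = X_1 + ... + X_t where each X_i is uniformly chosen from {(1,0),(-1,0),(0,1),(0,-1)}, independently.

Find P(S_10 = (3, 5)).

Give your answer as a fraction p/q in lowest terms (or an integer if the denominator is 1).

Let h be the number of horizontal steps (so 10-h are vertical). To end at (3,5) need (h+3)/2 right-steps and ((10-h)+5)/2 up-steps.
Sum over h with 3 ≤ h ≤ 5, h ≡ 1 (mod 2), 10-h ≡ 1 (mod 2):
h=3: C(10,3)·C(3,3)·C(7,6) = 120·1·7 = 840
h=5: C(10,5)·C(5,4)·C(5,5) = 252·5·1 = 1260
Total favorable: 2100
Total paths: 4^10 = 1048576
P = 2100/1048576 = 525/262144

Answer: 525/262144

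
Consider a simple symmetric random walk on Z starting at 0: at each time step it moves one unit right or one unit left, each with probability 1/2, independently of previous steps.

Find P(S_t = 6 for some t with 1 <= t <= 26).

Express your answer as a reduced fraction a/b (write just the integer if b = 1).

Count via complement. Let g(t,s) = #length-t paths at position s with S_1..S_t all ≠ 6.
g(t,s) = g(t-1,s-1) + g(t-1,s+1) for s ≠ 6; g(t,6) = 0.
t=0: g(0,0)=1
t=1: g(1,-1)=1 g(1,1)=1
t=2: g(2,-2)=1 g(2,0)=2 g(2,2)=1
t=3: g(3,-3)=1 g(3,-1)=3 g(3,1)=3 g(3,3)=1
t=4: g(4,-4)=1 g(4,-2)=4 g(4,0)=6 g(4,2)=4 g(4,4)=1
t=5: g(5,-5)=1 g(5,-3)=5 g(5,-1)=10 g(5,1)=10 g(5,3)=5 g(5,5)=1
t=6: g(6,-6)=1 g(6,-4)=6 g(6,-2)=15 g(6,0)=20 g(6,2)=15 g(6,4)=6
t=7: g(7,-7)=1 g(7,-5)=7 g(7,-3)=21 g(7,-1)=35 g(7,1)=35 g(7,3)=21 g(7,5)=6
t=8: g(8,-8)=1 g(8,-6)=8 g(8,-4)=28 g(8,-2)=56 g(8,0)=70 g(8,2)=56 g(8,4)=27
t=9: g(9,-9)=1 g(9,-7)=9 g(9,-5)=36 g(9,-3)=84 g(9,-1)=126 g(9,1)=126 g(9,3)=83 g(9,5)=27
t=10: g(10,-10)=1 g(10,-8)=10 g(10,-6)=45 g(10,-4)=120 g(10,-2)=210 g(10,0)=252 g(10,2)=209 g(10,4)=110
t=11: g(11,-11)=1 g(11,-9)=11 g(11,-7)=55 g(11,-5)=165 g(11,-3)=330 g(11,-1)=462 g(11,1)=461 g(11,3)=319 g(11,5)=110
t=12: g(12,-12)=1 g(12,-10)=12 g(12,-8)=66 g(12,-6)=220 g(12,-4)=495 g(12,-2)=792 g(12,0)=923 g(12,2)=780 g(12,4)=429
t=13: g(13,-13)=1 g(13,-11)=13 g(13,-9)=78 g(13,-7)=286 g(13,-5)=715 g(13,-3)=1287 g(13,-1)=1715 g(13,1)=1703 g(13,3)=1209 g(13,5)=429
t=14: g(14,-14)=1 g(14,-12)=14 g(14,-10)=91 g(14,-8)=364 g(14,-6)=1001 g(14,-4)=2002 g(14,-2)=3002 g(14,0)=3418 g(14,2)=2912 g(14,4)=1638
t=15: g(15,-15)=1 g(15,-13)=15 g(15,-11)=105 g(15,-9)=455 g(15,-7)=1365 g(15,-5)=3003 g(15,-3)=5004 g(15,-1)=6420 g(15,1)=6330 g(15,3)=4550 g(15,5)=1638
t=16: g(16,-16)=1 g(16,-14)=16 g(16,-12)=120 g(16,-10)=560 g(16,-8)=1820 g(16,-6)=4368 g(16,-4)=8007 g(16,-2)=11424 g(16,0)=12750 g(16,2)=10880 g(16,4)=6188
t=17: g(17,-17)=1 g(17,-15)=17 g(17,-13)=136 g(17,-11)=680 g(17,-9)=2380 g(17,-7)=6188 g(17,-5)=12375 g(17,-3)=19431 g(17,-1)=24174 g(17,1)=23630 g(17,3)=17068 g(17,5)=6188
t=18: g(18,-18)=1 g(18,-16)=18 g(18,-14)=153 g(18,-12)=816 g(18,-10)=3060 g(18,-8)=8568 g(18,-6)=18563 g(18,-4)=31806 g(18,-2)=43605 g(18,0)=47804 g(18,2)=40698 g(18,4)=23256
t=19: g(19,-19)=1 g(19,-17)=19 g(19,-15)=171 g(19,-13)=969 g(19,-11)=3876 g(19,-9)=11628 g(19,-7)=27131 g(19,-5)=50369 g(19,-3)=75411 g(19,-1)=91409 g(19,1)=88502 g(19,3)=63954 g(19,5)=23256
t=20: g(20,-20)=1 g(20,-18)=20 g(20,-16)=190 g(20,-14)=1140 g(20,-12)=4845 g(20,-10)=15504 g(20,-8)=38759 g(20,-6)=77500 g(20,-4)=125780 g(20,-2)=166820 g(20,0)=179911 g(20,2)=152456 g(20,4)=87210
t=21: g(21,-21)=1 g(21,-19)=21 g(21,-17)=210 g(21,-15)=1330 g(21,-13)=5985 g(21,-11)=20349 g(21,-9)=54263 g(21,-7)=116259 g(21,-5)=203280 g(21,-3)=292600 g(21,-1)=346731 g(21,1)=332367 g(21,3)=239666 g(21,5)=87210
t=22: g(22,-22)=1 g(22,-20)=22 g(22,-18)=231 g(22,-16)=1540 g(22,-14)=7315 g(22,-12)=26334 g(22,-10)=74612 g(22,-8)=170522 g(22,-6)=319539 g(22,-4)=495880 g(22,-2)=639331 g(22,0)=679098 g(22,2)=572033 g(22,4)=326876
t=23: g(23,-23)=1 g(23,-21)=23 g(23,-19)=253 g(23,-17)=1771 g(23,-15)=8855 g(23,-13)=33649 g(23,-11)=100946 g(23,-9)=245134 g(23,-7)=490061 g(23,-5)=815419 g(23,-3)=1135211 g(23,-1)=1318429 g(23,1)=1251131 g(23,3)=898909 g(23,5)=326876
t=24: g(24,-24)=1 g(24,-22)=24 g(24,-20)=276 g(24,-18)=2024 g(24,-16)=10626 g(24,-14)=42504 g(24,-12)=134595 g(24,-10)=346080 g(24,-8)=735195 g(24,-6)=1305480 g(24,-4)=1950630 g(24,-2)=2453640 g(24,0)=2569560 g(24,2)=2150040 g(24,4)=1225785
t=25: g(25,-25)=1 g(25,-23)=25 g(25,-21)=300 g(25,-19)=2300 g(25,-17)=12650 g(25,-15)=53130 g(25,-13)=177099 g(25,-11)=480675 g(25,-9)=1081275 g(25,-7)=2040675 g(25,-5)=3256110 g(25,-3)=4404270 g(25,-1)=5023200 g(25,1)=4719600 g(25,3)=3375825 g(25,5)=1225785
t=26: g(26,-26)=1 g(26,-24)=26 g(26,-22)=325 g(26,-20)=2600 g(26,-18)=14950 g(26,-16)=65780 g(26,-14)=230229 g(26,-12)=657774 g(26,-10)=1561950 g(26,-8)=3121950 g(26,-6)=5296785 g(26,-4)=7660380 g(26,-2)=9427470 g(26,0)=9742800 g(26,2)=8095425 g(26,4)=4601610
Paths never hitting 6: Σ_s g(26,s) = 50480055
Paths hitting 6: 2^26 - 50480055 = 16628809
P = 16628809/67108864 = 16628809/67108864

Answer: 16628809/67108864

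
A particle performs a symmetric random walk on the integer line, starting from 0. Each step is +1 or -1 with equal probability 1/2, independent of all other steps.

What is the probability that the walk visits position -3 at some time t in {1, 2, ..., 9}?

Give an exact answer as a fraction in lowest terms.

Count via complement. Let g(t,s) = #length-t paths at position s with S_1..S_t all ≠ -3.
g(t,s) = g(t-1,s-1) + g(t-1,s+1) for s ≠ -3; g(t,-3) = 0.
t=0: g(0,0)=1
t=1: g(1,-1)=1 g(1,1)=1
t=2: g(2,-2)=1 g(2,0)=2 g(2,2)=1
t=3: g(3,-1)=3 g(3,1)=3 g(3,3)=1
t=4: g(4,-2)=3 g(4,0)=6 g(4,2)=4 g(4,4)=1
t=5: g(5,-1)=9 g(5,1)=10 g(5,3)=5 g(5,5)=1
t=6: g(6,-2)=9 g(6,0)=19 g(6,2)=15 g(6,4)=6 g(6,6)=1
t=7: g(7,-1)=28 g(7,1)=34 g(7,3)=21 g(7,5)=7 g(7,7)=1
t=8: g(8,-2)=28 g(8,0)=62 g(8,2)=55 g(8,4)=28 g(8,6)=8 g(8,8)=1
t=9: g(9,-1)=90 g(9,1)=117 g(9,3)=83 g(9,5)=36 g(9,7)=9 g(9,9)=1
Paths never hitting -3: Σ_s g(9,s) = 336
Paths hitting -3: 2^9 - 336 = 176
P = 176/512 = 11/32

Answer: 11/32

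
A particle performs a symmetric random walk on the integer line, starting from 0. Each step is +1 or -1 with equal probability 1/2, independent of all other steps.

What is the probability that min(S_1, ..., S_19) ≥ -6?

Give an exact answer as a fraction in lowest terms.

Let f(t,s) = #length-t paths at position s with S_1..S_t all ≥ -6.
f(t,s) = f(t-1,s-1) + f(t-1,s+1) for s ≥ -6; f(t,s) = 0 for s < -6.
t=0: f(0,0)=1
t=1: f(1,-1)=1 f(1,1)=1
t=2: f(2,-2)=1 f(2,0)=2 f(2,2)=1
t=3: f(3,-3)=1 f(3,-1)=3 f(3,1)=3 f(3,3)=1
t=4: f(4,-4)=1 f(4,-2)=4 f(4,0)=6 f(4,2)=4 f(4,4)=1
t=5: f(5,-5)=1 f(5,-3)=5 f(5,-1)=10 f(5,1)=10 f(5,3)=5 f(5,5)=1
t=6: f(6,-6)=1 f(6,-4)=6 f(6,-2)=15 f(6,0)=20 f(6,2)=15 f(6,4)=6 f(6,6)=1
t=7: f(7,-5)=7 f(7,-3)=21 f(7,-1)=35 f(7,1)=35 f(7,3)=21 f(7,5)=7 f(7,7)=1
t=8: f(8,-6)=7 f(8,-4)=28 f(8,-2)=56 f(8,0)=70 f(8,2)=56 f(8,4)=28 f(8,6)=8 f(8,8)=1
t=9: f(9,-5)=35 f(9,-3)=84 f(9,-1)=126 f(9,1)=126 f(9,3)=84 f(9,5)=36 f(9,7)=9 f(9,9)=1
t=10: f(10,-6)=35 f(10,-4)=119 f(10,-2)=210 f(10,0)=252 f(10,2)=210 f(10,4)=120 f(10,6)=45 f(10,8)=10 f(10,10)=1
t=11: f(11,-5)=154 f(11,-3)=329 f(11,-1)=462 f(11,1)=462 f(11,3)=330 f(11,5)=165 f(11,7)=55 f(11,9)=11 f(11,11)=1
t=12: f(12,-6)=154 f(12,-4)=483 f(12,-2)=791 f(12,0)=924 f(12,2)=792 f(12,4)=495 f(12,6)=220 f(12,8)=66 f(12,10)=12 f(12,12)=1
t=13: f(13,-5)=637 f(13,-3)=1274 f(13,-1)=1715 f(13,1)=1716 f(13,3)=1287 f(13,5)=715 f(13,7)=286 f(13,9)=78 f(13,11)=13 f(13,13)=1
t=14: f(14,-6)=637 f(14,-4)=1911 f(14,-2)=2989 f(14,0)=3431 f(14,2)=3003 f(14,4)=2002 f(14,6)=1001 f(14,8)=364 f(14,10)=91 f(14,12)=14 f(14,14)=1
t=15: f(15,-5)=2548 f(15,-3)=4900 f(15,-1)=6420 f(15,1)=6434 f(15,3)=5005 f(15,5)=3003 f(15,7)=1365 f(15,9)=455 f(15,11)=105 f(15,13)=15 f(15,15)=1
t=16: f(16,-6)=2548 f(16,-4)=7448 f(16,-2)=11320 f(16,0)=12854 f(16,2)=11439 f(16,4)=8008 f(16,6)=4368 f(16,8)=1820 f(16,10)=560 f(16,12)=120 f(16,14)=16 f(16,16)=1
t=17: f(17,-5)=9996 f(17,-3)=18768 f(17,-1)=24174 f(17,1)=24293 f(17,3)=19447 f(17,5)=12376 f(17,7)=6188 f(17,9)=2380 f(17,11)=680 f(17,13)=136 f(17,15)=17 f(17,17)=1
t=18: f(18,-6)=9996 f(18,-4)=28764 f(18,-2)=42942 f(18,0)=48467 f(18,2)=43740 f(18,4)=31823 f(18,6)=18564 f(18,8)=8568 f(18,10)=3060 f(18,12)=816 f(18,14)=153 f(18,16)=18 f(18,18)=1
t=19: f(19,-5)=38760 f(19,-3)=71706 f(19,-1)=91409 f(19,1)=92207 f(19,3)=75563 f(19,5)=50387 f(19,7)=27132 f(19,9)=11628 f(19,11)=3876 f(19,13)=969 f(19,15)=171 f(19,17)=19 f(19,19)=1
Σ_s f(19,s) = 463828
P = 463828/524288 = 115957/131072

Answer: 115957/131072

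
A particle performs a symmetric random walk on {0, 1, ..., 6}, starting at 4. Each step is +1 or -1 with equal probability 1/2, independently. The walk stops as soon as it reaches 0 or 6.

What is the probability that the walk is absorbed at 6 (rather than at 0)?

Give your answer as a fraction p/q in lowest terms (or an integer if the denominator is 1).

Answer: 2/3

Derivation:
Symmetric walk (p = 1/2): the harmonic-function argument gives P(hit 6 before 0 | start at 4) = a/N.
P = 4/6 = 2/3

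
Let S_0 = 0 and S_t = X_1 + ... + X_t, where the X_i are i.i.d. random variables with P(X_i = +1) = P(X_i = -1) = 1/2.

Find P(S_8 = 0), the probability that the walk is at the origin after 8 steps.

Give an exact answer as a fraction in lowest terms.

To return to 0 after 8 steps: need exactly 4 steps of +1 and 4 of -1.
Favorable paths: C(8,4) = 70
Total paths: 2^8 = 256
P = 70/256 = 35/128

Answer: 35/128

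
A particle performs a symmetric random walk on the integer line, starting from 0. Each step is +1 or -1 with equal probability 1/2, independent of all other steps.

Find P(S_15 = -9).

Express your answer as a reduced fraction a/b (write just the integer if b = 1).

Answer: 455/32768

Derivation:
To reach position -9 after 15 steps: need 3 steps of +1 and 12 of -1.
Favorable paths: C(15,3) = 455
Total paths: 2^15 = 32768
P = 455/32768 = 455/32768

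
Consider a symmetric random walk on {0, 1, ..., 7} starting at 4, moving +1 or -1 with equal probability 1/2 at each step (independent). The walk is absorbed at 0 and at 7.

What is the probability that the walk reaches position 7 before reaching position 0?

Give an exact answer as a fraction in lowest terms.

Answer: 4/7

Derivation:
Symmetric walk (p = 1/2): the harmonic-function argument gives P(hit 7 before 0 | start at 4) = a/N.
P = 4/7 = 4/7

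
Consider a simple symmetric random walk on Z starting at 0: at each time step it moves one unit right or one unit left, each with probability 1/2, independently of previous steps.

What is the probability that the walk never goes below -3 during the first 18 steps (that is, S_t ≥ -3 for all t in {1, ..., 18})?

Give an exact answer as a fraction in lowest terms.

Answer: 20995/32768

Derivation:
Let f(t,s) = #length-t paths at position s with S_1..S_t all ≥ -3.
f(t,s) = f(t-1,s-1) + f(t-1,s+1) for s ≥ -3; f(t,s) = 0 for s < -3.
t=0: f(0,0)=1
t=1: f(1,-1)=1 f(1,1)=1
t=2: f(2,-2)=1 f(2,0)=2 f(2,2)=1
t=3: f(3,-3)=1 f(3,-1)=3 f(3,1)=3 f(3,3)=1
t=4: f(4,-2)=4 f(4,0)=6 f(4,2)=4 f(4,4)=1
t=5: f(5,-3)=4 f(5,-1)=10 f(5,1)=10 f(5,3)=5 f(5,5)=1
t=6: f(6,-2)=14 f(6,0)=20 f(6,2)=15 f(6,4)=6 f(6,6)=1
t=7: f(7,-3)=14 f(7,-1)=34 f(7,1)=35 f(7,3)=21 f(7,5)=7 f(7,7)=1
t=8: f(8,-2)=48 f(8,0)=69 f(8,2)=56 f(8,4)=28 f(8,6)=8 f(8,8)=1
t=9: f(9,-3)=48 f(9,-1)=117 f(9,1)=125 f(9,3)=84 f(9,5)=36 f(9,7)=9 f(9,9)=1
t=10: f(10,-2)=165 f(10,0)=242 f(10,2)=209 f(10,4)=120 f(10,6)=45 f(10,8)=10 f(10,10)=1
t=11: f(11,-3)=165 f(11,-1)=407 f(11,1)=451 f(11,3)=329 f(11,5)=165 f(11,7)=55 f(11,9)=11 f(11,11)=1
t=12: f(12,-2)=572 f(12,0)=858 f(12,2)=780 f(12,4)=494 f(12,6)=220 f(12,8)=66 f(12,10)=12 f(12,12)=1
t=13: f(13,-3)=572 f(13,-1)=1430 f(13,1)=1638 f(13,3)=1274 f(13,5)=714 f(13,7)=286 f(13,9)=78 f(13,11)=13 f(13,13)=1
t=14: f(14,-2)=2002 f(14,0)=3068 f(14,2)=2912 f(14,4)=1988 f(14,6)=1000 f(14,8)=364 f(14,10)=91 f(14,12)=14 f(14,14)=1
t=15: f(15,-3)=2002 f(15,-1)=5070 f(15,1)=5980 f(15,3)=4900 f(15,5)=2988 f(15,7)=1364 f(15,9)=455 f(15,11)=105 f(15,13)=15 f(15,15)=1
t=16: f(16,-2)=7072 f(16,0)=11050 f(16,2)=10880 f(16,4)=7888 f(16,6)=4352 f(16,8)=1819 f(16,10)=560 f(16,12)=120 f(16,14)=16 f(16,16)=1
t=17: f(17,-3)=7072 f(17,-1)=18122 f(17,1)=21930 f(17,3)=18768 f(17,5)=12240 f(17,7)=6171 f(17,9)=2379 f(17,11)=680 f(17,13)=136 f(17,15)=17 f(17,17)=1
t=18: f(18,-2)=25194 f(18,0)=40052 f(18,2)=40698 f(18,4)=31008 f(18,6)=18411 f(18,8)=8550 f(18,10)=3059 f(18,12)=816 f(18,14)=153 f(18,16)=18 f(18,18)=1
Σ_s f(18,s) = 167960
P = 167960/262144 = 20995/32768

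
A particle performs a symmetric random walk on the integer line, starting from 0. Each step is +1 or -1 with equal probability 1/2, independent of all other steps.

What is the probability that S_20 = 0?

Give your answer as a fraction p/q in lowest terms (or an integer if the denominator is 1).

To return to 0 after 20 steps: need exactly 10 steps of +1 and 10 of -1.
Favorable paths: C(20,10) = 184756
Total paths: 2^20 = 1048576
P = 184756/1048576 = 46189/262144

Answer: 46189/262144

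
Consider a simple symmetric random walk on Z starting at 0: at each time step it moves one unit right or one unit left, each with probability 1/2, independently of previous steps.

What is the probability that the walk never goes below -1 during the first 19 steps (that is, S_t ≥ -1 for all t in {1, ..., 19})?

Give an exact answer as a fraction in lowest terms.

Let f(t,s) = #length-t paths at position s with S_1..S_t all ≥ -1.
f(t,s) = f(t-1,s-1) + f(t-1,s+1) for s ≥ -1; f(t,s) = 0 for s < -1.
t=0: f(0,0)=1
t=1: f(1,-1)=1 f(1,1)=1
t=2: f(2,0)=2 f(2,2)=1
t=3: f(3,-1)=2 f(3,1)=3 f(3,3)=1
t=4: f(4,0)=5 f(4,2)=4 f(4,4)=1
t=5: f(5,-1)=5 f(5,1)=9 f(5,3)=5 f(5,5)=1
t=6: f(6,0)=14 f(6,2)=14 f(6,4)=6 f(6,6)=1
t=7: f(7,-1)=14 f(7,1)=28 f(7,3)=20 f(7,5)=7 f(7,7)=1
t=8: f(8,0)=42 f(8,2)=48 f(8,4)=27 f(8,6)=8 f(8,8)=1
t=9: f(9,-1)=42 f(9,1)=90 f(9,3)=75 f(9,5)=35 f(9,7)=9 f(9,9)=1
t=10: f(10,0)=132 f(10,2)=165 f(10,4)=110 f(10,6)=44 f(10,8)=10 f(10,10)=1
t=11: f(11,-1)=132 f(11,1)=297 f(11,3)=275 f(11,5)=154 f(11,7)=54 f(11,9)=11 f(11,11)=1
t=12: f(12,0)=429 f(12,2)=572 f(12,4)=429 f(12,6)=208 f(12,8)=65 f(12,10)=12 f(12,12)=1
t=13: f(13,-1)=429 f(13,1)=1001 f(13,3)=1001 f(13,5)=637 f(13,7)=273 f(13,9)=77 f(13,11)=13 f(13,13)=1
t=14: f(14,0)=1430 f(14,2)=2002 f(14,4)=1638 f(14,6)=910 f(14,8)=350 f(14,10)=90 f(14,12)=14 f(14,14)=1
t=15: f(15,-1)=1430 f(15,1)=3432 f(15,3)=3640 f(15,5)=2548 f(15,7)=1260 f(15,9)=440 f(15,11)=104 f(15,13)=15 f(15,15)=1
t=16: f(16,0)=4862 f(16,2)=7072 f(16,4)=6188 f(16,6)=3808 f(16,8)=1700 f(16,10)=544 f(16,12)=119 f(16,14)=16 f(16,16)=1
t=17: f(17,-1)=4862 f(17,1)=11934 f(17,3)=13260 f(17,5)=9996 f(17,7)=5508 f(17,9)=2244 f(17,11)=663 f(17,13)=135 f(17,15)=17 f(17,17)=1
t=18: f(18,0)=16796 f(18,2)=25194 f(18,4)=23256 f(18,6)=15504 f(18,8)=7752 f(18,10)=2907 f(18,12)=798 f(18,14)=152 f(18,16)=18 f(18,18)=1
t=19: f(19,-1)=16796 f(19,1)=41990 f(19,3)=48450 f(19,5)=38760 f(19,7)=23256 f(19,9)=10659 f(19,11)=3705 f(19,13)=950 f(19,15)=170 f(19,17)=19 f(19,19)=1
Σ_s f(19,s) = 184756
P = 184756/524288 = 46189/131072

Answer: 46189/131072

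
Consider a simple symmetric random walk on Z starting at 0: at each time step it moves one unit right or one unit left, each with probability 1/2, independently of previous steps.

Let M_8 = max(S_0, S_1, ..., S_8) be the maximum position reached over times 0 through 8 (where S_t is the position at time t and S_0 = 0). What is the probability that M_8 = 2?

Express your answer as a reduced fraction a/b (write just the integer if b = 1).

Answer: 7/32

Derivation:
Let M_8 = max(S_0,...,S_8). Use the reflection principle: for j ≥ 1, #{paths with M_8 ≥ j} = #{S_8 ≥ j} + #{S_8 ≥ j+1}.
By reflection, #{M_8 ≥ 2} = #{S_8 ≥ 2} + #{S_8 ≥ 3} = 93 + 37 = 130.
#{M_8 ≥ 3} = #{S_8 ≥ 3} + #{S_8 ≥ 4} = 37 + 37 = 74.
#{M_8 = 2} = 130 - 74 = 56.
P(M_8 = 2) = 56/256 = 7/32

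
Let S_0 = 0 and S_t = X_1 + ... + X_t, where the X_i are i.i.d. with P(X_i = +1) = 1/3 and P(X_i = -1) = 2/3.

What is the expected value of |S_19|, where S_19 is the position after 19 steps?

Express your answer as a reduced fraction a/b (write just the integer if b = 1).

Answer: 2556256903/387420489

Derivation:
S_19 takes values m ≡ 1 (mod 2) with |m| ≤ 19; P(S_19=m) = C(19,(19+m)/2) · (1/3)^((19+m)/2) · (2/3)^((19-m)/2).
Distribution: P(S=-19)=524288/1162261467, P(S=-17)=4980736/1162261467, P(S=-15)=2490368/129140163, P(S=-13)=21168128/387420489, P(S=-11)=42336256/387420489, P(S=-9)=21168128/129140163, P(S=-7)=74088448/387420489, P(S=-5)=68796416/387420489, P(S=-3)=17199104/129140163, P(S=-1)=94595072/1162261467, P(S=1)=47297536/1162261467, P(S=3)=2149888/129140163, P(S=5)=2149888/387420489, P(S=7)=578816/387420489, P(S=9)=41344/129140163, P(S=11)=20672/387420489, P(S=13)=2584/387420489, P(S=15)=76/129140163, P(S=17)=38/1162261467, P(S=19)=1/1162261467
E[|S_19|] = Σ_m |m|·P(S_19=m) = 2556256903/387420489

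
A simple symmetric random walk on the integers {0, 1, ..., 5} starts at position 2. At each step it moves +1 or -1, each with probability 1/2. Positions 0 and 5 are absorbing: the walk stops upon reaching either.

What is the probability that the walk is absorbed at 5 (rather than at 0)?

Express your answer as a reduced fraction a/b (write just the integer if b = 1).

Symmetric walk (p = 1/2): the harmonic-function argument gives P(hit 5 before 0 | start at 2) = a/N.
P = 2/5 = 2/5

Answer: 2/5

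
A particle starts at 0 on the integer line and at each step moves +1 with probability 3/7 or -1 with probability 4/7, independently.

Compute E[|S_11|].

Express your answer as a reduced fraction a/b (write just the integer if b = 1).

Answer: 120235445/40353607

Derivation:
S_11 takes values m ≡ 1 (mod 2) with |m| ≤ 11; P(S_11=m) = C(11,(11+m)/2) · (3/7)^((11+m)/2) · (4/7)^((11-m)/2).
Distribution: P(S=-11)=4194304/1977326743, P(S=-9)=34603008/1977326743, P(S=-7)=129761280/1977326743, P(S=-5)=291962880/1977326743, P(S=-3)=437944320/1977326743, P(S=-1)=65691648/282475249, P(S=1)=49268736/282475249, P(S=3)=184757760/1977326743, P(S=5)=69284160/1977326743, P(S=7)=17321040/1977326743, P(S=9)=2598156/1977326743, P(S=11)=177147/1977326743
E[|S_11|] = Σ_m |m|·P(S_11=m) = 120235445/40353607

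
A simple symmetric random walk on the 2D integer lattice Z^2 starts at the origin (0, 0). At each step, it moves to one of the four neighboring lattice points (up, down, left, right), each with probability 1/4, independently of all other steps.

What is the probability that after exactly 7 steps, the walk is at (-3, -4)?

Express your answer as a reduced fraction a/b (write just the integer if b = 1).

Answer: 35/16384

Derivation:
Let h be the number of horizontal steps (so 7-h are vertical). To end at (-3,-4) need (h-3)/2 right-steps and ((7-h)-4)/2 up-steps.
Sum over h with 3 ≤ h ≤ 3, h ≡ 1 (mod 2), 7-h ≡ 0 (mod 2):
h=3: C(7,3)·C(3,0)·C(4,0) = 35·1·1 = 35
Total favorable: 35
Total paths: 4^7 = 16384
P = 35/16384 = 35/16384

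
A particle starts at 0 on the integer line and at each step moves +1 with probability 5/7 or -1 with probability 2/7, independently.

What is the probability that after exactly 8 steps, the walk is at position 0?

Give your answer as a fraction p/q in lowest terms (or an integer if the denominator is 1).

To be at 0 after 8 steps: need exactly 4 steps of +1 and 4 of -1.
Number of such sequences: C(8,4) = 70
Each has probability (5/7)^4 · (2/7)^4 = 10000/5764801
P = 70 · 10000/5764801 = 100000/823543

Answer: 100000/823543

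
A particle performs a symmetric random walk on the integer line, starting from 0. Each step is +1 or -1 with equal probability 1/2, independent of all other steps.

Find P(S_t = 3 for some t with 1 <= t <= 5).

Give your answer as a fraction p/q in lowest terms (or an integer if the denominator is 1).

Count via complement. Let g(t,s) = #length-t paths at position s with S_1..S_t all ≠ 3.
g(t,s) = g(t-1,s-1) + g(t-1,s+1) for s ≠ 3; g(t,3) = 0.
t=0: g(0,0)=1
t=1: g(1,-1)=1 g(1,1)=1
t=2: g(2,-2)=1 g(2,0)=2 g(2,2)=1
t=3: g(3,-3)=1 g(3,-1)=3 g(3,1)=3
t=4: g(4,-4)=1 g(4,-2)=4 g(4,0)=6 g(4,2)=3
t=5: g(5,-5)=1 g(5,-3)=5 g(5,-1)=10 g(5,1)=9
Paths never hitting 3: Σ_s g(5,s) = 25
Paths hitting 3: 2^5 - 25 = 7
P = 7/32 = 7/32

Answer: 7/32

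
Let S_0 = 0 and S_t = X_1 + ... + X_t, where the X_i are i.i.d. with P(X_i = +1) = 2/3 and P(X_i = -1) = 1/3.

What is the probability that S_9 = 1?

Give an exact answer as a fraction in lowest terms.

To reach position 1 after 9 steps: need 5 steps of +1 and 4 steps of -1.
Number of such sequences: C(9,5) = 126
Each has probability (2/3)^5 · (1/3)^4 = 32/19683
P = 126 · 32/19683 = 448/2187

Answer: 448/2187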